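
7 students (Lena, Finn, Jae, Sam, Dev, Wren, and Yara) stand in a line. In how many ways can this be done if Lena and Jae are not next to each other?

Of the 7! = 5040 arrangements, those with Lena and Jae adjacent number 2 × 6! = 1440 (treat the pair as a block with 2 internal orders).
Complementary counting: 5040 − 1440 = 3600.

3600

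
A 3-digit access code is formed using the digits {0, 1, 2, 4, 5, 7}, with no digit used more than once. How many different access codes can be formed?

120

Choose and order 3 of the 6 symbols: the first digit has 6 options, the next 5, then 4.
That product is 6 × 5 × 4 = 120.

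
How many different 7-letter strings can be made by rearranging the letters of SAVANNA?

Letter multiplicities in SAVANNA: A×3, N×2, S×1, V×1.
So there are 7! / (3!·2!) = 420 distinguishable arrangements.

420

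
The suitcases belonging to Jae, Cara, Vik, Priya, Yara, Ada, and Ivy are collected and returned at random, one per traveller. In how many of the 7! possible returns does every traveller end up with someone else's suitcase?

Let Aᵢ be the assignments in which traveller i gets their own suitcase. We want the size of the complement of A₁∪…∪A_7.
By inclusion–exclusion this is Σ_{j=0}^{7} (−1)^j C(7,j)·(7−j)!.
Computing: 5040 − 5040 + 2520 − 840 + 210 − 42 + 7 − 1 = 1854.

1854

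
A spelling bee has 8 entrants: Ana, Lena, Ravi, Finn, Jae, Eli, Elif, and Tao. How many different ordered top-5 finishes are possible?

This is an ordered selection of 5 from 8: P(8,5).
That gives 8 × 7 × 6 × 5 × 4 = 6720.

6720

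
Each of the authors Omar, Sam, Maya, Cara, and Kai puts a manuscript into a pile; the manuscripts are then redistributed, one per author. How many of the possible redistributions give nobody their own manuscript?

Let Aᵢ be the assignments in which author i gets their own manuscript. We want the size of the complement of A₁∪…∪A_5.
By inclusion–exclusion this is Σ_{j=0}^{5} (−1)^j C(5,j)·(5−j)!.
Computing: 120 − 120 + 60 − 20 + 5 − 1 = 44.

44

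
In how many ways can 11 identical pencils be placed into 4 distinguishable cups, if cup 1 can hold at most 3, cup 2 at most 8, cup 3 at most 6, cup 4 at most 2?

By stars and bars, unrestricted non-negative solutions to x_1+…+x_4 = 11 number C(11+3,3) = 364.
Subtract solutions that violate a single cap (substitute x_i' = x_i − (cap_i+1)): x_1 ≥ 4 gives C(10,3) = 120; x_2 ≥ 9 gives C(5,3) = 10; x_3 ≥ 7 gives C(7,3) = 35; x_4 ≥ 3 gives C(11,3) = 165. Together 330.
Add back pairs where two caps are both exceeded: 0 + 1 + 35 + 0 + 0 + 4 = 40.
By inclusion–exclusion the count is 364 − 330 + 40 = 74.

74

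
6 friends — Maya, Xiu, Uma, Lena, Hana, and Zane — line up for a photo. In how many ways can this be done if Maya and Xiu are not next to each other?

480

There are 6! = 720 arrangements in all. If Maya and Xiu are adjacent, merging them into one block gives 2·(5)! = 240 arrangements.
Complementary counting: 720 − 240 = 480.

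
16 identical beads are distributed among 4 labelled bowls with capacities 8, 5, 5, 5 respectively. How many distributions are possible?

Ignoring the caps, the number of non-negative solutions to x_1+…+x_4 = 16 is C(19,3) = 969.
Subtract solutions that violate a single cap (substitute x_i' = x_i − (cap_i+1)): x_1 ≥ 9 gives C(10,3) = 120; x_2 ≥ 6 gives C(13,3) = 286; x_3 ≥ 6 gives C(13,3) = 286; x_4 ≥ 6 gives C(13,3) = 286. Together 978.
Add back pairs where two caps are both exceeded: 4 + 4 + 4 + 35 + 35 + 35 = 117.
By inclusion–exclusion the count is 969 − 978 + 117 = 108.

108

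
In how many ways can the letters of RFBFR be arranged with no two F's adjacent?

Total arrangements of RFBFR: 5!/(2!·2!) = 30.
Arrangements with the F's together: treat FF as one letter, giving (4)!/(2!) = 12.
Subtracting, 30 − 12 = 18 arrangements keep the F's apart.

18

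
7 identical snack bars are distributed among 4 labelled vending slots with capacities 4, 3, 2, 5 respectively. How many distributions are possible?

Without the upper bounds there are C(10,3) = 120 ways to split 7 among 4 vending slots.
Subtract solutions that violate a single cap (substitute x_i' = x_i − (cap_i+1)): x_1 ≥ 5 gives C(5,3) = 10; x_2 ≥ 4 gives C(6,3) = 20; x_3 ≥ 3 gives C(7,3) = 35; x_4 ≥ 6 gives C(4,3) = 4. Together 69.
Add back pairs where two caps are both exceeded: 0 + 0 + 0 + 1 + 0 + 0 = 1.
By inclusion–exclusion the count is 120 − 69 + 1 = 52.

52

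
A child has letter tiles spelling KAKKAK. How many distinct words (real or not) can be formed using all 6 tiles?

15

KAKKAK has 6 letters with A appearing twice and K appearing 4 times.
So there are 6! / (4!·2!) = 15 distinguishable arrangements.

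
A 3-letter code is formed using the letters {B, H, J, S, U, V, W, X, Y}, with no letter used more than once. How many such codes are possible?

504

Choose and order 3 of the 9 symbols: the first letter has 9 options, the next 8, then 7.
9 × 8 × 7 = 504.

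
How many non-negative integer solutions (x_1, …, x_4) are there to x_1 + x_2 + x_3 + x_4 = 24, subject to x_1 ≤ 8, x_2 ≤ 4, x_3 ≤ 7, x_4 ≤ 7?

By stars and bars, unrestricted non-negative solutions to x_1+…+x_4 = 24 number C(24+3,3) = 2925.
Subtract solutions that violate a single cap (substitute x_i' = x_i − (cap_i+1)): x_1 ≥ 9 gives C(18,3) = 816; x_2 ≥ 5 gives C(22,3) = 1540; x_3 ≥ 8 gives C(19,3) = 969; x_4 ≥ 8 gives C(19,3) = 969. Together 4294.
Add back pairs where two caps are both exceeded: 286 + 120 + 120 + 364 + 364 + 165 = 1419.
Subtract triples: 10 + 10 + 0 + 20 = 40.
By inclusion–exclusion the count is 2925 − 4294 + 1419 − 40 = 10.

10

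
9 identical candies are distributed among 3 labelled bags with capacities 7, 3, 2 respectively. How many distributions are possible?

Ignoring the caps, the number of non-negative solutions to x_1+…+x_3 = 9 is C(11,2) = 55.
Subtract solutions that violate a single cap (substitute x_i' = x_i − (cap_i+1)): x_1 ≥ 8 gives C(3,2) = 3; x_2 ≥ 4 gives C(7,2) = 21; x_3 ≥ 3 gives C(8,2) = 28. Together 52.
Add back pairs where two caps are both exceeded: 0 + 0 + 6 = 6.
By inclusion–exclusion the count is 55 − 52 + 6 = 9.

9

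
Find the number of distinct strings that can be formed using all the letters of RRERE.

The 5 letters of RRERE have repeats: E appearing twice and R appearing 3 times.
Dividing 5! = 120 by 3!·2! = 12 for the repeated letters gives 10.

10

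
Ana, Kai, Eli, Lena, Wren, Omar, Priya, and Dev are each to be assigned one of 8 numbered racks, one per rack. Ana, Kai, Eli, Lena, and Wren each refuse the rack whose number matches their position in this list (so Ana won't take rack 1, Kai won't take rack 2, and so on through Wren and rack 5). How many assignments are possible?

Let Aᵢ (for 1 ≤ i ≤ 5) be the placements that put person i in their forbidden rack. Any j of these fix j positions, leaving (8−j)! ways to fill the rest, and there are C(5,j) ways to pick which j.
By inclusion–exclusion, the number of valid placements is Σ_{j=0}^{5} (−1)^j C(5,j)·(8−j)!.
Computing: 40320 − 25200 + 7200 − 1200 + 120 − 6 = 21234.

21234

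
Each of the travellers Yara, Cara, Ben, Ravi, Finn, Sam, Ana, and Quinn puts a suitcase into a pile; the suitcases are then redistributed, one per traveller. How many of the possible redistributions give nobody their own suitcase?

This is the derangement count D_8: permutations of 8 items with no fixed point.
By inclusion–exclusion this is Σ_{j=0}^{8} (−1)^j C(8,j)·(8−j)!.
Computing: 40320 − 40320 + 20160 − 6720 + 1680 − 336 + 56 − 8 + 1 = 14833.

14833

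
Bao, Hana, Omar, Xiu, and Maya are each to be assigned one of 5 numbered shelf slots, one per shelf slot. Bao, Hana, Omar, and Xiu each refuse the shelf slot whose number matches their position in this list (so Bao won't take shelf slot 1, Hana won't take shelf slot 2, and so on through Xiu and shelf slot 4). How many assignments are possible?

Let Aᵢ (for 1 ≤ i ≤ 4) be the placements that put person i in their forbidden shelf slot. Any j of these fix j positions, leaving (5−j)! ways to fill the rest, and there are C(4,j) ways to pick which j.
By inclusion–exclusion, the number of valid placements is Σ_{j=0}^{4} (−1)^j C(4,j)·(5−j)!.
Computing: 120 − 96 + 36 − 8 + 1 = 53.

53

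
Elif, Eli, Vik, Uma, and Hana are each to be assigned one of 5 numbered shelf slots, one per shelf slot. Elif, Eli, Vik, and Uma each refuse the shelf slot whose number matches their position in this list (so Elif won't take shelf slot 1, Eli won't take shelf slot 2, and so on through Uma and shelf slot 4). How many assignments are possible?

53

Let Aᵢ (for 1 ≤ i ≤ 4) be the placements that put person i in their forbidden shelf slot. Any j of these fix j positions, leaving (5−j)! ways to fill the rest, and there are C(4,j) ways to pick which j.
By inclusion–exclusion, the number of valid placements is Σ_{j=0}^{4} (−1)^j C(4,j)·(5−j)!.
Computing: 120 − 96 + 36 − 8 + 1 = 53.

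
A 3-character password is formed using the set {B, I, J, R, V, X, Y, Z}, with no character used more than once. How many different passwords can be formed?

336

This is a permutation of 3 out of 8: P(8,3) = 8!/5!.
That product is 8 × 7 × 6 = 336.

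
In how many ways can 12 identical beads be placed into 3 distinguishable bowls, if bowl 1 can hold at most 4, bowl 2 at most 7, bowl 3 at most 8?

By stars and bars, unrestricted non-negative solutions to x_1+…+x_3 = 12 number C(12+2,2) = 91.
Subtract solutions that violate a single cap (substitute x_i' = x_i − (cap_i+1)): x_1 ≥ 5 gives C(9,2) = 36; x_2 ≥ 8 gives C(6,2) = 15; x_3 ≥ 9 gives C(5,2) = 10. Together 61.
No two caps can be exceeded simultaneously, so the pair terms are all 0.
By inclusion–exclusion the count is 91 − 61 + 0 = 30.

30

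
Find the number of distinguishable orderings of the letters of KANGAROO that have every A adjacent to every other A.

Treat the 2 copies of A as a single block. The multiset to arrange is then {AA, G, K, N, O, O, R}, 7 items in all.
That gives (7)!/(2!) = 2520 arrangements.

2520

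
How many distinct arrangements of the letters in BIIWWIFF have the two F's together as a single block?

420

Treat the 2 copies of F as a single block. The multiset to arrange is then {FF, B, I, I, I, W, W}, 7 items in all.
That gives (7)!/(3!·2!) = 420 arrangements.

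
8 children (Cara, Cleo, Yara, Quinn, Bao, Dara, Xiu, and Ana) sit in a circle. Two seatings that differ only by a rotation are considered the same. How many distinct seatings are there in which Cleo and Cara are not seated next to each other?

3600

All circular seatings of 8 people number (7)! = 5040.
Seatings with Cleo beside Cara: treat them as a block with 2 internal orders, giving 2 × (6)! = 1440.
Subtracting, 5040 − 1440 = 3600.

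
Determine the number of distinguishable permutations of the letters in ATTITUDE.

6720

The 8 letters of ATTITUDE have repeats: T appearing 3 times.
So there are 8! / (3!) = 6720 distinguishable arrangements.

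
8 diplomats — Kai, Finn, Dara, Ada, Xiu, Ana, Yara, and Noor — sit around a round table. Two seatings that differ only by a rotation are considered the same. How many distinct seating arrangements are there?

Seat Kai anywhere (absorbing the rotational symmetry), then permute the other 7: (7)! = 5040.

5040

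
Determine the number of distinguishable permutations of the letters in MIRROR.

120

Letter multiplicities in MIRROR: I×1, M×1, O×1, R×3.
Dividing 6! = 720 by 3! = 6 for the repeated letters gives 120.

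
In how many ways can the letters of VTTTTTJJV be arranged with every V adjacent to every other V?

Treat the 2 copies of V as a single block. The multiset to arrange is then {VV, J, J, T, T, T, T, T}, 8 items in all.
That gives (8)!/(5!·2!) = 168 arrangements.

168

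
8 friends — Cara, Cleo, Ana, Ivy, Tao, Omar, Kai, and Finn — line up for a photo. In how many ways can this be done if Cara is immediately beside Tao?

10080

Glue Cara and Tao into one block (2 internal orders), leaving 7 units to arrange in a row.
So the count is 2·(7)! = 10080.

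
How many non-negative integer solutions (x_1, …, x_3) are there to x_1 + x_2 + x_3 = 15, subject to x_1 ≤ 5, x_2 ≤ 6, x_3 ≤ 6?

6

Ignoring the caps, the number of non-negative solutions to x_1+…+x_3 = 15 is C(17,2) = 136.
Subtract solutions that violate a single cap (substitute x_i' = x_i − (cap_i+1)): x_1 ≥ 6 gives C(11,2) = 55; x_2 ≥ 7 gives C(10,2) = 45; x_3 ≥ 7 gives C(10,2) = 45. Together 145.
Add back pairs where two caps are both exceeded: 6 + 6 + 3 = 15.
By inclusion–exclusion the count is 136 − 145 + 15 = 6.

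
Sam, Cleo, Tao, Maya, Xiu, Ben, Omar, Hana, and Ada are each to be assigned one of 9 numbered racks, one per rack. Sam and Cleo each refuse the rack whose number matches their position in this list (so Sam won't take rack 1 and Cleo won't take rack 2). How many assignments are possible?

Let Aᵢ (for i ∈ {1, 2}) be the placements that put person i in their forbidden rack. Any j of these fix j positions, leaving (9−j)! ways to fill the rest, and there are C(2,j) ways to pick which j.
By inclusion–exclusion, the number of valid placements is Σ_{j=0}^{2} (−1)^j C(2,j)·(9−j)!.
Computing: 362880 − 80640 + 5040 = 287280.

287280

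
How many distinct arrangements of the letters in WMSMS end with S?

12

With the last slot taken by S, it remains to arrange the other 4 letters (WMMS).
Those 4 letters have M appearing twice, giving (4)!/(2!) = 12.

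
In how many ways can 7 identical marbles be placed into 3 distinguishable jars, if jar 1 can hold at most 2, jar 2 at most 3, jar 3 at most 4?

6

Ignoring the caps, the number of non-negative solutions to x_1+…+x_3 = 7 is C(9,2) = 36.
Subtract solutions that violate a single cap (substitute x_i' = x_i − (cap_i+1)): x_1 ≥ 3 gives C(6,2) = 15; x_2 ≥ 4 gives C(5,2) = 10; x_3 ≥ 5 gives C(4,2) = 6. Together 31.
Add back pairs where two caps are both exceeded: 1 + 0 + 0 = 1.
By inclusion–exclusion the count is 36 − 31 + 1 = 6.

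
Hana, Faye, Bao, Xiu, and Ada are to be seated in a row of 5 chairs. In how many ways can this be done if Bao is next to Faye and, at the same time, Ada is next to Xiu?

Treat {Bao,Faye} as one block (2 orders) and {Ada,Xiu} as another (2 orders).
That leaves 3 units to arrange: 2 × 2 × 3! = 4 × 6 = 24.

24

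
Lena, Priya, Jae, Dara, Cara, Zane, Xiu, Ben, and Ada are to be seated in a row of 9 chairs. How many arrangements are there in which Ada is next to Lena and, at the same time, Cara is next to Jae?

20160

Treat {Ada,Lena} as one block (2 orders) and {Cara,Jae} as another (2 orders).
That leaves 7 units to arrange: 2 × 2 × 7! = 4 × 5040 = 20160.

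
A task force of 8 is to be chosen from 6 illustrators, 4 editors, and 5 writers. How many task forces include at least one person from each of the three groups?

With no constraint there are C(15,8) = 6435 possible selections.
Selections missing a whole group: no illustrators → C(9,8) = 9; no editors → C(11,8) = 165; no writers → C(10,8) = 45.
Add back selections omitting two groups (i.e. drawn from a single group): C(6,8) + C(4,8) + C(5,8) = 0.
By inclusion–exclusion: 6435 − 219 + 0 = 6216.

6216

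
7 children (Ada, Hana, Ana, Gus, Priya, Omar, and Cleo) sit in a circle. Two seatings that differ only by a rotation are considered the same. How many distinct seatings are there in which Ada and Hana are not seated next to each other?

480

All circular seatings of 7 people number (6)! = 720.
Those with Ada next to Hana: fuse the pair into one unit and seat 6 units around a circle — 2·(5)! = 240.
Subtracting, 720 − 240 = 480.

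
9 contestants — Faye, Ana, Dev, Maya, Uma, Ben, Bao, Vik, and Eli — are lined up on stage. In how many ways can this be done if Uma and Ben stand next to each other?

Treat {Uma, Ben} as a single unit. There are 8 units to order, and the pair itself can be ordered 2 ways.
So the count is 2·(8)! = 80640.

80640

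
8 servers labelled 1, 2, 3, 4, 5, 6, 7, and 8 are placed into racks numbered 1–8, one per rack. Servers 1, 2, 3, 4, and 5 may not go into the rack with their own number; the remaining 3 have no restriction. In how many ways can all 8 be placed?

Let Aᵢ (for 1 ≤ i ≤ 5) be the placements that put server i in its forbidden rack. Any j of these fix j positions, leaving (8−j)! ways to fill the rest, and there are C(5,j) ways to pick which j.
By inclusion–exclusion, the number of valid placements is Σ_{j=0}^{5} (−1)^j C(5,j)·(8−j)!.
Computing: 40320 − 25200 + 7200 − 1200 + 120 − 6 = 21234.

21234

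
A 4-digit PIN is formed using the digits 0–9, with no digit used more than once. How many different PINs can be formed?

5040

This is a permutation of 4 out of 10: P(10,4) = 10!/6!.
That product is 10 × 9 × 8 × 7 = 5040.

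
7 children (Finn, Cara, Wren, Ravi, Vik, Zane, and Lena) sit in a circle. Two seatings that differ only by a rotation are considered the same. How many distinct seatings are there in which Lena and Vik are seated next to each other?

Treat {Lena, Vik} as one unit (2 internal orders) and seat the resulting 6 units around the table: (5)! circular arrangements.
So 2 × (5)! = 2 × 120 = 240.

240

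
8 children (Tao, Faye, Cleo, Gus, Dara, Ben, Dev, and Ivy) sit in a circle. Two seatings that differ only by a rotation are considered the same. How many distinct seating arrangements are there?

5040

Fix one person's seat to break rotational symmetry; the remaining 7 people can be arranged in (7)! = 5040 ways.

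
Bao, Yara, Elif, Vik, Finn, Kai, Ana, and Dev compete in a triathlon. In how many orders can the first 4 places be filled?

1680

This is an ordered selection of 4 from 8: P(8,4).
That gives 8 × 7 × 6 × 5 = 1680.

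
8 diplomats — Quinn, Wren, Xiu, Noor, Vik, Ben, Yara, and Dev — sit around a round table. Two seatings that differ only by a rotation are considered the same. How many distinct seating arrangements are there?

Around a circle, 8 distinct people have 8!/8 = (7)! = 5040 rotationally distinct seatings.

5040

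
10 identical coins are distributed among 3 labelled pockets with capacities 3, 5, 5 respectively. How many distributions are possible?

10

Ignoring the caps, the number of non-negative solutions to x_1+…+x_3 = 10 is C(12,2) = 66.
Subtract solutions that violate a single cap (substitute x_i' = x_i − (cap_i+1)): x_1 ≥ 4 gives C(8,2) = 28; x_2 ≥ 6 gives C(6,2) = 15; x_3 ≥ 6 gives C(6,2) = 15. Together 58.
Add back pairs where two caps are both exceeded: 1 + 1 + 0 = 2.
By inclusion–exclusion the count is 66 − 58 + 2 = 10.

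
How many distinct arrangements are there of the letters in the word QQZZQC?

60

Letter multiplicities in QQZZQC: C×1, Q×3, Z×2.
Dividing 6! = 720 by 3!·2! = 12 for the repeated letters gives 60.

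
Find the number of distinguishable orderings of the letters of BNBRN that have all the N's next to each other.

12

Treat the 2 copies of N as a single block. The multiset to arrange is then {NN, B, B, R}, 4 items in all.
That gives (4)!/(2!) = 12 arrangements.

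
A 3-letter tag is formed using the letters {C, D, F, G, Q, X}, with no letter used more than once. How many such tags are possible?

120

This is a permutation of 3 out of 6: P(6,3) = 6!/3!.
That product is 6 × 5 × 4 = 120.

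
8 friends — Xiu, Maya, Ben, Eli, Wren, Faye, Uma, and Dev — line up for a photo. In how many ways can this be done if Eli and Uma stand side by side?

Treat {Eli, Uma} as a single unit. There are 7 units to order, and the pair itself can be ordered 2 ways.
So the count is 2·(7)! = 10080.

10080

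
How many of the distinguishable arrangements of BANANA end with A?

Fix A in the last position and arrange the remaining 5 letters.
Those 5 letters have A appearing twice and N appearing twice, giving (5)!/(2!·2!) = 30.

30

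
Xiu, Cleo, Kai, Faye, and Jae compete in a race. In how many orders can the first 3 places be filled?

There are 5 choices for 1st place, 4 for 2nd, and 3 for 3rd.
That gives 5 × 4 × 3 = 60.

60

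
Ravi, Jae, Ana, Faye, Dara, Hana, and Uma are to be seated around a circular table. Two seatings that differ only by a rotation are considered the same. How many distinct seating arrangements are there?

Around a circle, 7 distinct people have 7!/7 = (6)! = 720 rotationally distinct seatings.

720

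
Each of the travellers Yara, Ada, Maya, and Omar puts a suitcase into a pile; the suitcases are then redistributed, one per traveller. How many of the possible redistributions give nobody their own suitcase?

Let Aᵢ be the assignments in which traveller i gets their own suitcase. We want the size of the complement of A₁∪…∪A_4.
By inclusion–exclusion this is Σ_{j=0}^{4} (−1)^j C(4,j)·(4−j)!.
Computing: 24 − 24 + 12 − 4 + 1 = 9.

9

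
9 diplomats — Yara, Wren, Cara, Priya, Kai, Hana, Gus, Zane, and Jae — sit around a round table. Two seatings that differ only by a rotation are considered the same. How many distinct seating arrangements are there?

Around a circle, 9 distinct people have 9!/9 = (8)! = 40320 rotationally distinct seatings.

40320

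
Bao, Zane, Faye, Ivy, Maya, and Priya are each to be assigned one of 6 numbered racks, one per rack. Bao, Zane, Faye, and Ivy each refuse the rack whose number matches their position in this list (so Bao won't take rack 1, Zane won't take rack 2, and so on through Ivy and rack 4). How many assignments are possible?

362

Let Aᵢ (for 1 ≤ i ≤ 4) be the placements that put person i in their forbidden rack. Any j of these fix j positions, leaving (6−j)! ways to fill the rest, and there are C(4,j) ways to pick which j.
By inclusion–exclusion, the number of valid placements is Σ_{j=0}^{4} (−1)^j C(4,j)·(6−j)!.
Computing: 720 − 480 + 144 − 24 + 2 = 362.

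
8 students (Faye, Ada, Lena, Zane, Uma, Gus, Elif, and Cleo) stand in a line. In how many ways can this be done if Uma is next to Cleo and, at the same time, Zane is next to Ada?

Treat {Uma,Cleo} as one block (2 orders) and {Zane,Ada} as another (2 orders).
That leaves 6 units to arrange: 2 × 2 × 6! = 4 × 720 = 2880.

2880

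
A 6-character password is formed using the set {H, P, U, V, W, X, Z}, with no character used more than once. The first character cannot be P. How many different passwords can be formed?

4320

The first character has 7−1 = 6 choices (anything except P).
The remaining 5 characters are filled from the other 6 symbols without repetition: 6 × 5 × 4 × 3 × 2 = 720.
Total: 6 × 720 = 4320.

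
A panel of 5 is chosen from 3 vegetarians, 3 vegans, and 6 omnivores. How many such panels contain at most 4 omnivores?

786

Split by how many omnivores are chosen (0 through 4).
Sum: C(6,0)·C(6,5) + C(6,1)·C(6,4) + C(6,2)·C(6,3) + C(6,3)·C(6,2) + C(6,4)·C(6,1) = 6 + 90 + 300 + 300 + 90 = 786.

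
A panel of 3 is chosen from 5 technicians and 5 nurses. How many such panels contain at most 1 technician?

Split by how many technicians are chosen (0 through 1).
Sum: C(5,0)·C(5,3) + C(5,1)·C(5,2) = 10 + 50 = 60.

60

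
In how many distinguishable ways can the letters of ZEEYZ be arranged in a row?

Letter multiplicities in ZEEYZ: E×2, Y×1, Z×2.
The number of distinct arrangements is 5!/(2!·2!) = 120/4 = 30.

30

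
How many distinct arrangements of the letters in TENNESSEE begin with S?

With the first slot taken by S, it remains to arrange the other 8 letters (TENNESEE).
Those 8 letters have E appearing 4 times and N appearing twice, giving (8)!/(4!·2!) = 840.

840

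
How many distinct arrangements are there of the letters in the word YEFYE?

YEFYE has 5 letters with E appearing twice and Y appearing twice.
So there are 5! / (2!·2!) = 30 distinguishable arrangements.

30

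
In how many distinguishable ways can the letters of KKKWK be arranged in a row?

KKKWK has 5 letters with K appearing 4 times.
So there are 5! / (4!) = 5 distinguishable arrangements.

5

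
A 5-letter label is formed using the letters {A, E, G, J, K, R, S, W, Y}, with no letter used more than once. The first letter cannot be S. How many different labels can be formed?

13440

The first letter has 9−1 = 8 choices (anything except S).
The remaining 4 letters are filled from the other 8 symbols without repetition: 8 × 7 × 6 × 5 = 1680.
Total: 8 × 1680 = 13440.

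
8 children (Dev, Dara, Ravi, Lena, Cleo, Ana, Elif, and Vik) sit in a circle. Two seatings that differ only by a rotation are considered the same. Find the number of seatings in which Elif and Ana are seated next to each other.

Treat {Elif, Ana} as one unit (2 internal orders) and seat the resulting 7 units around the table: (6)! circular arrangements.
So 2 × (6)! = 2 × 720 = 1440.

1440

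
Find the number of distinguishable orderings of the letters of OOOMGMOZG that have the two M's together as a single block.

Treat the 2 copies of M as a single block. The multiset to arrange is then {MM, G, G, O, O, O, O, Z}, 8 items in all.
That gives (8)!/(4!·2!) = 840 arrangements.

840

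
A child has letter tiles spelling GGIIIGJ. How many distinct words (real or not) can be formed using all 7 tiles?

140

GGIIIGJ has 7 letters with G appearing 3 times and I appearing 3 times.
Dividing 7! = 5040 by 3!·3! = 36 for the repeated letters gives 140.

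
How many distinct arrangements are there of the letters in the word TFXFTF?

Letter multiplicities in TFXFTF: F×3, T×2, X×1.
Dividing 6! = 720 by 3!·2! = 12 for the repeated letters gives 60.

60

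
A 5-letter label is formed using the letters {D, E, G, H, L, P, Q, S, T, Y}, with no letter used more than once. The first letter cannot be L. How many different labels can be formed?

The first letter has 10−1 = 9 choices (anything except L).
The remaining 4 letters are filled from the other 9 symbols without repetition: 9 × 8 × 7 × 6 = 3024.
Total: 9 × 3024 = 27216.

27216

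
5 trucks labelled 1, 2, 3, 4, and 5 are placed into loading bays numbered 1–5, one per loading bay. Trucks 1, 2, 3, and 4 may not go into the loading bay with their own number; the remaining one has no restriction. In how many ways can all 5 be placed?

53

Let Aᵢ (for 1 ≤ i ≤ 4) be the placements that put truck i in its forbidden loading bay. Any j of these fix j positions, leaving (5−j)! ways to fill the rest, and there are C(4,j) ways to pick which j.
By inclusion–exclusion, the number of valid placements is Σ_{j=0}^{4} (−1)^j C(4,j)·(5−j)!.
Computing: 120 − 96 + 36 − 8 + 1 = 53.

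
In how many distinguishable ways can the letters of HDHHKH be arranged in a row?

30

The 6 letters of HDHHKH have repeats: H appearing 4 times.
The number of distinct arrangements is 6!/(4!) = 720/24 = 30.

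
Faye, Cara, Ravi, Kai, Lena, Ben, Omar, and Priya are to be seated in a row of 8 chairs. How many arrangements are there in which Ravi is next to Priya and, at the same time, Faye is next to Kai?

Treat {Ravi,Priya} as one block (2 orders) and {Faye,Kai} as another (2 orders).
That leaves 6 units to arrange: 2 × 2 × 6! = 4 × 720 = 2880.

2880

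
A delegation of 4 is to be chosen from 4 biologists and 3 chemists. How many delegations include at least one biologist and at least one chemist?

34

Total 4-person selections from all 7: C(7,4) = 35.
Selections missing a whole group: no biologists → C(3,4) = 0; no chemists → C(4,4) = 1.
Both groups omitted at once is impossible, so 35 − 1 = 34.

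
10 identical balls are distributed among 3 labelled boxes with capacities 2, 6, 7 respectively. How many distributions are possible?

15

Without the upper bounds there are C(12,2) = 66 ways to split 10 among 3 boxes.
Subtract solutions that violate a single cap (substitute x_i' = x_i − (cap_i+1)): x_1 ≥ 3 gives C(9,2) = 36; x_2 ≥ 7 gives C(5,2) = 10; x_3 ≥ 8 gives C(4,2) = 6. Together 52.
Add back pairs where two caps are both exceeded: 1 + 0 + 0 = 1.
By inclusion–exclusion the count is 66 − 52 + 1 = 15.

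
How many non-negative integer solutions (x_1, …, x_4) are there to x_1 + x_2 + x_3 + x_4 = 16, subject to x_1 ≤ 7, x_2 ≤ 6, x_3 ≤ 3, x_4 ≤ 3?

By stars and bars, unrestricted non-negative solutions to x_1+…+x_4 = 16 number C(16+3,3) = 969.
Subtract solutions that violate a single cap (substitute x_i' = x_i − (cap_i+1)): x_1 ≥ 8 gives C(11,3) = 165; x_2 ≥ 7 gives C(12,3) = 220; x_3 ≥ 4 gives C(15,3) = 455; x_4 ≥ 4 gives C(15,3) = 455. Together 1295.
Add back pairs where two caps are both exceeded: 4 + 35 + 35 + 56 + 56 + 165 = 351.
Subtract triples: 0 + 0 + 1 + 4 = 5.
By inclusion–exclusion the count is 969 − 1295 + 351 − 5 = 20.

20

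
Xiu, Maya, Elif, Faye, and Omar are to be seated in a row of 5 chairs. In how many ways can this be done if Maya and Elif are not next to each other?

72

There are 5! = 120 arrangements in all. If Maya and Elif are adjacent, merging them into one block gives 2·(4)! = 48 arrangements.
Complementary counting: 120 − 48 = 72.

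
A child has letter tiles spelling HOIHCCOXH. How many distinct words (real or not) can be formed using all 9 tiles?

HOIHCCOXH has 9 letters with C appearing twice, H appearing 3 times, and O appearing twice.
Dividing 9! = 362880 by 3!·2!·2! = 24 for the repeated letters gives 15120.

15120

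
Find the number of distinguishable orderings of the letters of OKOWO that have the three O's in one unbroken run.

6

Treat the 3 copies of O as a single block. The multiset to arrange is then {OOO, K, W}, 3 items in all.
All 3 items are distinct, so there are (3)! = 6 arrangements.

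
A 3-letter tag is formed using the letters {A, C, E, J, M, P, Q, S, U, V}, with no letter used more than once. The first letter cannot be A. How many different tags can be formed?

648

The first letter has 10−1 = 9 choices (anything except A).
The remaining 2 letters are filled from the other 9 symbols without repetition: 9 × 8 = 72.
Total: 9 × 72 = 648.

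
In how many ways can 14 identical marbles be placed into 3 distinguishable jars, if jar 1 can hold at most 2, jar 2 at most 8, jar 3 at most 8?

12

Without the upper bounds there are C(16,2) = 120 ways to split 14 among 3 jars.
Subtract solutions that violate a single cap (substitute x_i' = x_i − (cap_i+1)): x_1 ≥ 3 gives C(13,2) = 78; x_2 ≥ 9 gives C(7,2) = 21; x_3 ≥ 9 gives C(7,2) = 21. Together 120.
Add back pairs where two caps are both exceeded: 6 + 6 + 0 = 12.
By inclusion–exclusion the count is 120 − 120 + 12 = 12.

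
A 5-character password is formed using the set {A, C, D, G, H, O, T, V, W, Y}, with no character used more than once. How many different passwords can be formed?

30240

This is a permutation of 5 out of 10: P(10,5) = 10!/5!.
That product is 10 × 9 × 8 × 7 × 6 = 30240.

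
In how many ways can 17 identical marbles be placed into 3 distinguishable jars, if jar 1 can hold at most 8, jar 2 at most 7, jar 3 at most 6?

15

By stars and bars, unrestricted non-negative solutions to x_1+…+x_3 = 17 number C(17+2,2) = 171.
Subtract solutions that violate a single cap (substitute x_i' = x_i − (cap_i+1)): x_1 ≥ 9 gives C(10,2) = 45; x_2 ≥ 8 gives C(11,2) = 55; x_3 ≥ 7 gives C(12,2) = 66. Together 166.
Add back pairs where two caps are both exceeded: 1 + 3 + 6 = 10.
By inclusion–exclusion the count is 171 − 166 + 10 = 15.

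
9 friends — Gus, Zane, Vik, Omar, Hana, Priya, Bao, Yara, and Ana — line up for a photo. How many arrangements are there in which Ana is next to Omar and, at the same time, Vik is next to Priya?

Treat {Ana,Omar} as one block (2 orders) and {Vik,Priya} as another (2 orders).
That leaves 7 units to arrange: 2 × 2 × 7! = 4 × 5040 = 20160.

20160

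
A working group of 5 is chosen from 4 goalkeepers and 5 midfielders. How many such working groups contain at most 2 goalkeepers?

Split by how many goalkeepers are chosen (0 through 2).
Sum: C(4,0)·C(5,5) + C(4,1)·C(5,4) + C(4,2)·C(5,3) = 1 + 20 + 60 = 81.

81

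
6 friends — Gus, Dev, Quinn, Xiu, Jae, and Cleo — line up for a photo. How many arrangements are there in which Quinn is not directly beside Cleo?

480

Of the 6! = 720 arrangements, those with Quinn and Cleo adjacent number 2 × 5! = 240 (treat the pair as a block with 2 internal orders).
Complementary counting: 720 − 240 = 480.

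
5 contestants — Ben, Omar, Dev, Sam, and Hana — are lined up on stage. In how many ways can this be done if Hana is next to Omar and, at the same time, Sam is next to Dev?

Treat {Hana,Omar} as one block (2 orders) and {Sam,Dev} as another (2 orders).
That leaves 3 units to arrange: 2 × 2 × 3! = 4 × 6 = 24.

24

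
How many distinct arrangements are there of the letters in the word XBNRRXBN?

XBNRRXBN has 8 letters with B appearing twice, N appearing twice, R appearing twice, and X appearing twice.
So there are 8! / (2!·2!·2!·2!) = 2520 distinguishable arrangements.

2520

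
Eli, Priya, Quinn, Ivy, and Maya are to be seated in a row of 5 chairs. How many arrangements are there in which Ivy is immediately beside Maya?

48

Glue Ivy and Maya into one block (2 internal orders), leaving 4 units to arrange in a row.
So the count is 2·(4)! = 48.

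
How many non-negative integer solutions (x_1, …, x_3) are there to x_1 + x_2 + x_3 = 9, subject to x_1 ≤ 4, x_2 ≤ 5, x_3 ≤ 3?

10

Without the upper bounds there are C(11,2) = 55 ways to split 9 among 3 variables.
Subtract solutions that violate a single cap (substitute x_i' = x_i − (cap_i+1)): x_1 ≥ 5 gives C(6,2) = 15; x_2 ≥ 6 gives C(5,2) = 10; x_3 ≥ 4 gives C(7,2) = 21. Together 46.
Add back pairs where two caps are both exceeded: 0 + 1 + 0 = 1.
By inclusion–exclusion the count is 55 − 46 + 1 = 10.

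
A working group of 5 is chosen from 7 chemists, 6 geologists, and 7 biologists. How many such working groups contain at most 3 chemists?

15028

Split by how many chemists are chosen (0 through 3).
Sum: C(7,0)·C(13,5) + C(7,1)·C(13,4) + C(7,2)·C(13,3) + C(7,3)·C(13,2) = 1287 + 5005 + 6006 + 2730 = 15028.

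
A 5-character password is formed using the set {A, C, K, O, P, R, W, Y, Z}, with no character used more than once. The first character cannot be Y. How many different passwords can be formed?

The first character has 9−1 = 8 choices (anything except Y).
The remaining 4 characters are filled from the other 8 symbols without repetition: 8 × 7 × 6 × 5 = 1680.
Total: 8 × 1680 = 13440.

13440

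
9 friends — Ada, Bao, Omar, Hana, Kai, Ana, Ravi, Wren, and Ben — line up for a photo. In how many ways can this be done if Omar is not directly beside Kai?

Of the 9! = 362880 arrangements, those with Omar and Kai adjacent number 2 × 8! = 80640 (treat the pair as a block with 2 internal orders).
So 362880 − 80640 = 282240 arrangements keep them apart.

282240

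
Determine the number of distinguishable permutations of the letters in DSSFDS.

Letter multiplicities in DSSFDS: D×2, F×1, S×3.
So there are 6! / (3!·2!) = 60 distinguishable arrangements.

60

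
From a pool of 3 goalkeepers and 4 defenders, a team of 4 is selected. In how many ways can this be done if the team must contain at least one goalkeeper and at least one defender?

34

Total 4-person selections from all 7: C(7,4) = 35.
Subtract selections that omit an entire group: no goalkeepers → C(4,4) = 1; no defenders → C(3,4) = 0.
Both groups omitted at once is impossible, so 35 − 1 = 34.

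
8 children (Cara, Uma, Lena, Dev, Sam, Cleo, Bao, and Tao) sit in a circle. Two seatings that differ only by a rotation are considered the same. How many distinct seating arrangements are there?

5040

Seat Cara anywhere (absorbing the rotational symmetry), then permute the other 7: (7)! = 5040.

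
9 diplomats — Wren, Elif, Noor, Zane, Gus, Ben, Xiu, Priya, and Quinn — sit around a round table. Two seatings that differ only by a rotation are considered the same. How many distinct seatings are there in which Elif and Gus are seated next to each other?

10080

Glue Elif and Gus into a block (2 internal orders). Seating 8 units around a circle gives (7)! arrangements.
So 2 × (7)! = 2 × 5040 = 10080.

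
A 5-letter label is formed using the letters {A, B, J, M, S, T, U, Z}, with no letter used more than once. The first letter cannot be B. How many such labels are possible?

5880

The first letter has 8−1 = 7 choices (anything except B).
The remaining 4 letters are filled from the other 7 symbols without repetition: 7 × 6 × 5 × 4 = 840.
Total: 7 × 840 = 5880.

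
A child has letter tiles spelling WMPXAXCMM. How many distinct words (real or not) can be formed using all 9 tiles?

The 9 letters of WMPXAXCMM have repeats: M appearing 3 times and X appearing twice.
Dividing 9! = 362880 by 3!·2! = 12 for the repeated letters gives 30240.

30240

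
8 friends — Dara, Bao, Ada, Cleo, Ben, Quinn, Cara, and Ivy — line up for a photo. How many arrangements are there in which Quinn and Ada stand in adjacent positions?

Treat {Quinn, Ada} as a single unit. There are 7 units to order, and the pair itself can be ordered 2 ways.
So the count is 2·(7)! = 10080.

10080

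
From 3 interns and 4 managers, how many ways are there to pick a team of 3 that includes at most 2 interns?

Split by how many interns are chosen (0 through 2).
Sum: C(3,0)·C(4,3) + C(3,1)·C(4,2) + C(3,2)·C(4,1) = 4 + 18 + 12 = 34.

34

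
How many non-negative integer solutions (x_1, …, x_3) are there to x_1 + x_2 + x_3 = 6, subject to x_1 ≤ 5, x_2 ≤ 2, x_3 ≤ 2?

8

Ignoring the caps, the number of non-negative solutions to x_1+…+x_3 = 6 is C(8,2) = 28.
Subtract solutions that violate a single cap (substitute x_i' = x_i − (cap_i+1)): x_1 ≥ 6 gives C(2,2) = 1; x_2 ≥ 3 gives C(5,2) = 10; x_3 ≥ 3 gives C(5,2) = 10. Together 21.
Add back pairs where two caps are both exceeded: 0 + 0 + 1 = 1.
By inclusion–exclusion the count is 28 − 21 + 1 = 8.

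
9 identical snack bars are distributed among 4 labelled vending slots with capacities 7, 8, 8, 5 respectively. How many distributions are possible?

194

Ignoring the caps, the number of non-negative solutions to x_1+…+x_4 = 9 is C(12,3) = 220.
Subtract solutions that violate a single cap (substitute x_i' = x_i − (cap_i+1)): x_1 ≥ 8 gives C(4,3) = 4; x_2 ≥ 9 gives C(3,3) = 1; x_3 ≥ 9 gives C(3,3) = 1; x_4 ≥ 6 gives C(6,3) = 20. Together 26.
No two caps can be exceeded simultaneously, so the pair terms are all 0.
By inclusion–exclusion the count is 220 − 26 + 0 = 194.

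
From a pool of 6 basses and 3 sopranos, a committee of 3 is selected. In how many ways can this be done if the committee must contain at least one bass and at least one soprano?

63

Total 3-person selections from all 9: C(9,3) = 84.
Selections missing a whole group: no basses → C(3,3) = 1; no sopranos → C(6,3) = 20.
Both groups omitted at once is impossible, so 84 − 21 = 63.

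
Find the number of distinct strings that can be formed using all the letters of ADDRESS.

1260

The 7 letters of ADDRESS have repeats: D appearing twice and S appearing twice.
So there are 7! / (2!·2!) = 1260 distinguishable arrangements.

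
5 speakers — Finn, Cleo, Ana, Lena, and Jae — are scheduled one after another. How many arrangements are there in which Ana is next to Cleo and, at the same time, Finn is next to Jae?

Treat {Ana,Cleo} as one block (2 orders) and {Finn,Jae} as another (2 orders).
That leaves 3 units to arrange: 2 × 2 × 3! = 4 × 6 = 24.

24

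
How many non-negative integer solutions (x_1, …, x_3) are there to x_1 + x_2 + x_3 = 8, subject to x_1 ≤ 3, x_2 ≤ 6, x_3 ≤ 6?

Ignoring the caps, the number of non-negative solutions to x_1+…+x_3 = 8 is C(10,2) = 45.
Subtract solutions that violate a single cap (substitute x_i' = x_i − (cap_i+1)): x_1 ≥ 4 gives C(6,2) = 15; x_2 ≥ 7 gives C(3,2) = 3; x_3 ≥ 7 gives C(3,2) = 3. Together 21.
No two caps can be exceeded simultaneously, so the pair terms are all 0.
By inclusion–exclusion the count is 45 − 21 + 0 = 24.

24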